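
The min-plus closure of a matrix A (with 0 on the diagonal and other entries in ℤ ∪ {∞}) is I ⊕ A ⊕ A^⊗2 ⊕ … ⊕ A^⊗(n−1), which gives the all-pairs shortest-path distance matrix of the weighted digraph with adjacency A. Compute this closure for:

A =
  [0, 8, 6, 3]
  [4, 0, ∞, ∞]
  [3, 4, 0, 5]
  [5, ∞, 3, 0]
Closure =
  [0, 8, 6, 3]
  [4, 0, 10, 7]
  [3, 4, 0, 5]
  [5, 7, 3, 0]

This is the Floyd-Warshall all-pairs shortest-path computation. For each intermediate vertex k = 0, 1, …, 3, update dist[i][j] ← min(dist[i][j], dist[i][k] + dist[k][j]). The final matrix gives, for each (i, j), the minimum total weight of any directed path from i to j (possibly empty when i = j).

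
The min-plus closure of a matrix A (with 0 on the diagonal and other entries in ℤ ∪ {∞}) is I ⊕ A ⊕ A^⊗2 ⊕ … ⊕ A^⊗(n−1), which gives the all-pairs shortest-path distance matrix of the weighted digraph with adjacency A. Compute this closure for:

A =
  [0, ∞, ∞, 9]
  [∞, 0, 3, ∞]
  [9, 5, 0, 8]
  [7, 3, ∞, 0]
Closure =
  [0, 12, 15, 9]
  [12, 0, 3, 11]
  [9, 5, 0, 8]
  [7, 3, 6, 0]

This is the Floyd-Warshall all-pairs shortest-path computation. For each intermediate vertex k = 0, 1, …, 3, update dist[i][j] ← min(dist[i][j], dist[i][k] + dist[k][j]). The final matrix gives, for each (i, j), the minimum total weight of any directed path from i to j (possibly empty when i = j).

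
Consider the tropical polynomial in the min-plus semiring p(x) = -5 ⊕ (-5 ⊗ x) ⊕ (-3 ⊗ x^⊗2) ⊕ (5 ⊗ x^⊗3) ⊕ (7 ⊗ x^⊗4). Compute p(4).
p(4) = -5

A tropical monomial a ⊗ x^⊗i evaluates to a + i · x. Evaluating each term at x = 4:
  Term 0 contributes -5 + 0 · 4 = -5
  Term 1 contributes -5 + 1 · 4 = -1
  Term 2 contributes -3 + 2 · 4 = 5
  Term 3 contributes 5 + 3 · 4 = 17
  Term 4 contributes 7 + 4 · 4 = 23
p(4) = ⊕ of these = min[-5, -1, 5, 17, 23] = -5.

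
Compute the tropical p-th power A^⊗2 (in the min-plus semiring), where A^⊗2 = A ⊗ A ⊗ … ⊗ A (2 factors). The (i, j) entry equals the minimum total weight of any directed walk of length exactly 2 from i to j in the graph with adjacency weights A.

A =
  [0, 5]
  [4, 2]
A^⊗2 =
  [0, 5]
  [4, 4]

Each entry (A^⊗2)_ij equals the minimum over all length-2 walks i = v_0 → v_1 → … → v_2 = j of Σ_t A[v_t][v_{t+1}]. For example, for (i, j) = (0, 1) we minimise over 2 possible intermediate vertex sequences; the minimum is 5, attained along the walk 0 → 0 → 1.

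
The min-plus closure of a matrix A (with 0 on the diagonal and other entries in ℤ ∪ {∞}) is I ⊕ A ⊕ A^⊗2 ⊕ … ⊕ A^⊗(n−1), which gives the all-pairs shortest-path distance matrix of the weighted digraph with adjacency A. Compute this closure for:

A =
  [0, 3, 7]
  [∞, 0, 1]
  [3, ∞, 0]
Closure =
  [0, 3, 4]
  [4, 0, 1]
  [3, 6, 0]

This is the Floyd-Warshall all-pairs shortest-path computation. For each intermediate vertex k = 0, 1, …, 2, update dist[i][j] ← min(dist[i][j], dist[i][k] + dist[k][j]). The final matrix gives, for each (i, j), the minimum total weight of any directed path from i to j (possibly empty when i = j).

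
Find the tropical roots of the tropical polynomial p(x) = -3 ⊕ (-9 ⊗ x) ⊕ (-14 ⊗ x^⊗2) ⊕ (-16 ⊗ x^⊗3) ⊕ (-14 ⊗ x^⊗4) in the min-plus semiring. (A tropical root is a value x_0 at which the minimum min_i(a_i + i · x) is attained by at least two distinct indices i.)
Roots: {-2, 2, 5, 6}

Each tropical root is a break point of the lower envelope of the lines y = a_i + i · x (there are 5 lines, with slopes 0, 1, ..., 4). Only the lines that attain the minimum somewhere contribute to roots; other lines are dominated. Here the surviving (envelope) indices are i = 4, i = 3, i = 2, i = 1, i = 0.
Intersections between consecutive envelope lines give the roots: for adjacent envelope indices i < j the intersection is x = (a_i − a_j) / (j − i). Reading off the sorted break points: {-2, 2, 5, 6}.
Verification: at each break x_0, at least two indices attain the minimum of min_i(a_i + i · x_0).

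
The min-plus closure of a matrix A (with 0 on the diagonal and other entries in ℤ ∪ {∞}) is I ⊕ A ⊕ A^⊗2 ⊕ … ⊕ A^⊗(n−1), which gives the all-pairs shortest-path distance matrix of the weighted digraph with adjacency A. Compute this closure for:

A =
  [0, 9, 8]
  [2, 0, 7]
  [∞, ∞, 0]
Closure =
  [0, 9, 8]
  [2, 0, 7]
  [∞, ∞, 0]

This is the Floyd-Warshall all-pairs shortest-path computation. For each intermediate vertex k = 0, 1, …, 2, update dist[i][j] ← min(dist[i][j], dist[i][k] + dist[k][j]). The final matrix gives, for each (i, j), the minimum total weight of any directed path from i to j (possibly empty when i = j).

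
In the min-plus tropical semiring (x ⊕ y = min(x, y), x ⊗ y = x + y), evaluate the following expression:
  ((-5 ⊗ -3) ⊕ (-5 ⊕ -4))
((-5 ⊗ -3) ⊕ (-5 ⊕ -4)) = -8

Expand innermost to outermost. Recall ⊕ takes the minimum of its arguments and ⊗ takes their sum. Working out the expression ((-5 ⊗ -3) ⊕ (-5 ⊕ -4)) gives -8.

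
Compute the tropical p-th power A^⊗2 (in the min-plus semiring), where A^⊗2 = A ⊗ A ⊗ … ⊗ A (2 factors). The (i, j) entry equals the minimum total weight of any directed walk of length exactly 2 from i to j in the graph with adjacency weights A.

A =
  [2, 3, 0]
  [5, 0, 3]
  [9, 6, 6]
A^⊗2 =
  [4, 3, 2]
  [5, 0, 3]
  [11, 6, 9]

Each entry (A^⊗2)_ij equals the minimum over all length-2 walks i = v_0 → v_1 → … → v_2 = j of Σ_t A[v_t][v_{t+1}]. For example, for (i, j) = (0, 2) we minimise over 3 possible intermediate vertex sequences; the minimum is 2, attained along the walk 0 → 0 → 2.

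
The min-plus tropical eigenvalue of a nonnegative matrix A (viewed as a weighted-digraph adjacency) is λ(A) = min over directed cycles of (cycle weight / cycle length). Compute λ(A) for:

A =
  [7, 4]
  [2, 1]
λ(A) = 1

Enumerate directed cycles and compute their means (weight / length). Sample:
  cycle 0 → 0: weight = 7, length = 1, mean = 7/1 ≈ 7.000
  cycle 1 → 1: weight = 1, length = 1, mean = 1/1 ≈ 1.000
  cycle 0 → 1 → 0: weight = 6, length = 2, mean = 6/2 ≈ 3.000
  cycle 1 → 0 → 1: weight = 6, length = 2, mean = 6/2 ≈ 3.000
Minimum mean = 1.000, attained e.g. along the cycle 1 → 1 with weight 1 and length 1. So λ(A) = 1/1 = 1.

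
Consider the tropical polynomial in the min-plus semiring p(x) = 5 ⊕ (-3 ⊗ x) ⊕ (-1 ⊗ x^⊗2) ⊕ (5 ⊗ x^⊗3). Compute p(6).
p(6) = 3

A tropical monomial a ⊗ x^⊗i evaluates to a + i · x. Evaluating each term at x = 6:
  Term 0 contributes 5 + 0 · 6 = 5
  Term 1 contributes -3 + 1 · 6 = 3
  Term 2 contributes -1 + 2 · 6 = 11
  Term 3 contributes 5 + 3 · 6 = 23
p(6) = ⊕ of these = min[5, 3, 11, 23] = 3.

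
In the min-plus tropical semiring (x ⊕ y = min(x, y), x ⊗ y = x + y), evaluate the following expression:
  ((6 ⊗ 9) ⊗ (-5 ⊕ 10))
((6 ⊗ 9) ⊗ (-5 ⊕ 10)) = 10

Expand innermost to outermost. Recall ⊕ takes the minimum of its arguments and ⊗ takes their sum. Working out the expression ((6 ⊗ 9) ⊗ (-5 ⊕ 10)) gives 10.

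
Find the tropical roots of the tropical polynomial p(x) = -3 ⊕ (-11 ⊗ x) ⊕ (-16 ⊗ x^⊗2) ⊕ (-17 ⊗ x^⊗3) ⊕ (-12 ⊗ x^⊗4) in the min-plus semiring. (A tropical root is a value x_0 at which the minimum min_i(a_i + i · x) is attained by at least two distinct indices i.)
Roots: {-5, 1, 5, 8}

Each tropical root is a break point of the lower envelope of the lines y = a_i + i · x (there are 5 lines, with slopes 0, 1, ..., 4). Only the lines that attain the minimum somewhere contribute to roots; other lines are dominated. Here the surviving (envelope) indices are i = 4, i = 3, i = 2, i = 1, i = 0.
Intersections between consecutive envelope lines give the roots: for adjacent envelope indices i < j the intersection is x = (a_i − a_j) / (j − i). Reading off the sorted break points: {-5, 1, 5, 8}.
Verification: at each break x_0, at least two indices attain the minimum of min_i(a_i + i · x_0).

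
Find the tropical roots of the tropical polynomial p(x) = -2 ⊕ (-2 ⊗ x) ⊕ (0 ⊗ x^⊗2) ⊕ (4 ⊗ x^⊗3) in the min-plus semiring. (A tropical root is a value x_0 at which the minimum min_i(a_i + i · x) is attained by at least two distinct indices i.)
Roots: {-4, -2, 0}

Each tropical root is a break point of the lower envelope of the lines y = a_i + i · x (there are 4 lines, with slopes 0, 1, ..., 3). Only the lines that attain the minimum somewhere contribute to roots; other lines are dominated. Here the surviving (envelope) indices are i = 3, i = 2, i = 1, i = 0.
Intersections between consecutive envelope lines give the roots: for adjacent envelope indices i < j the intersection is x = (a_i − a_j) / (j − i). Reading off the sorted break points: {-4, -2, 0}.
Verification: at each break x_0, at least two indices attain the minimum of min_i(a_i + i · x_0).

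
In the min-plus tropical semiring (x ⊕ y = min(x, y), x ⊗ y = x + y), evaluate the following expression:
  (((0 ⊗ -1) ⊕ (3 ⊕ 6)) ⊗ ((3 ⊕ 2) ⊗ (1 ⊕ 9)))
(((0 ⊗ -1) ⊕ (3 ⊕ 6)) ⊗ ((3 ⊕ 2) ⊗ (1 ⊕ 9))) = 2

Expand innermost to outermost. Recall ⊕ takes the minimum of its arguments and ⊗ takes their sum. Working out the expression (((0 ⊗ -1) ⊕ (3 ⊕ 6)) ⊗ ((3 ⊕ 2) ⊗ (1 ⊕ 9))) gives 2.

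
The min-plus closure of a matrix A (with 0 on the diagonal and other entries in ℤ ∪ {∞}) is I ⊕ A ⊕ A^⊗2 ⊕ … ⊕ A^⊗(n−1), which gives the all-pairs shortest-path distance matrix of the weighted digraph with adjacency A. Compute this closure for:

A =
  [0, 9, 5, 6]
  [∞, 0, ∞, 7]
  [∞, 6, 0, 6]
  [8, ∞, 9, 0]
Closure =
  [0, 9, 5, 6]
  [15, 0, 16, 7]
  [14, 6, 0, 6]
  [8, 15, 9, 0]

This is the Floyd-Warshall all-pairs shortest-path computation. For each intermediate vertex k = 0, 1, …, 3, update dist[i][j] ← min(dist[i][j], dist[i][k] + dist[k][j]). The final matrix gives, for each (i, j), the minimum total weight of any directed path from i to j (possibly empty when i = j).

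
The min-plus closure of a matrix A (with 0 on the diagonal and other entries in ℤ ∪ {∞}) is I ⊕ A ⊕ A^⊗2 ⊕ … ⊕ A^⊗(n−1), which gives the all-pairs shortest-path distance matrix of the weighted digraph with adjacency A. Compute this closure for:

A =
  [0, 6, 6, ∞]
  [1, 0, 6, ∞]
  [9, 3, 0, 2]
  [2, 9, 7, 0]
Closure =
  [0, 6, 6, 8]
  [1, 0, 6, 8]
  [4, 3, 0, 2]
  [2, 8, 7, 0]

This is the Floyd-Warshall all-pairs shortest-path computation. For each intermediate vertex k = 0, 1, …, 3, update dist[i][j] ← min(dist[i][j], dist[i][k] + dist[k][j]). The final matrix gives, for each (i, j), the minimum total weight of any directed path from i to j (possibly empty when i = j).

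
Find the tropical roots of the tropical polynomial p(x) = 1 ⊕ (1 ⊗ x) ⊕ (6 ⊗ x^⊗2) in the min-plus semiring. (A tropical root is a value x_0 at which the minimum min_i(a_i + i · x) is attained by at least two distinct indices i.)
Roots: {-5, 0}

Each tropical root is a break point of the lower envelope of the lines y = a_i + i · x (there are 3 lines, with slopes 0, 1, ..., 2). Only the lines that attain the minimum somewhere contribute to roots; other lines are dominated. Here the surviving (envelope) indices are i = 2, i = 1, i = 0.
Intersections between consecutive envelope lines give the roots: for adjacent envelope indices i < j the intersection is x = (a_i − a_j) / (j − i). Reading off the sorted break points: {-5, 0}.
Verification: at each break x_0, at least two indices attain the minimum of min_i(a_i + i · x_0).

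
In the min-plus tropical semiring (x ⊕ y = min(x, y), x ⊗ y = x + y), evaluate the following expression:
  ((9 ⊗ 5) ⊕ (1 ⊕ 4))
((9 ⊗ 5) ⊕ (1 ⊕ 4)) = 1

Expand innermost to outermost. Recall ⊕ takes the minimum of its arguments and ⊗ takes their sum. Working out the expression ((9 ⊗ 5) ⊕ (1 ⊕ 4)) gives 1.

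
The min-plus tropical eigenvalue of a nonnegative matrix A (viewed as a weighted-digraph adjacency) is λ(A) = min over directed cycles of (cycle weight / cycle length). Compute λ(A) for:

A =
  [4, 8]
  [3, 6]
λ(A) = 4

Enumerate directed cycles and compute their means (weight / length). Sample:
  cycle 0 → 0: weight = 4, length = 1, mean = 4/1 ≈ 4.000
  cycle 1 → 1: weight = 6, length = 1, mean = 6/1 ≈ 6.000
  cycle 0 → 1 → 0: weight = 11, length = 2, mean = 11/2 ≈ 5.500
  cycle 1 → 0 → 1: weight = 11, length = 2, mean = 11/2 ≈ 5.500
Minimum mean = 4.000, attained e.g. along the cycle 0 → 0 with weight 4 and length 1. So λ(A) = 4/1 = 4.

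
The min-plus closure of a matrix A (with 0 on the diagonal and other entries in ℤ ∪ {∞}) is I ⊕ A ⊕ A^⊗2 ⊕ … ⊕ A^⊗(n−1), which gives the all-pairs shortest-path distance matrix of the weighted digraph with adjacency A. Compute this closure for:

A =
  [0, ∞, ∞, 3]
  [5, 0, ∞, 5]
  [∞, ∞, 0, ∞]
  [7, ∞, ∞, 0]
Closure =
  [0, ∞, ∞, 3]
  [5, 0, ∞, 5]
  [∞, ∞, 0, ∞]
  [7, ∞, ∞, 0]

This is the Floyd-Warshall all-pairs shortest-path computation. For each intermediate vertex k = 0, 1, …, 3, update dist[i][j] ← min(dist[i][j], dist[i][k] + dist[k][j]). The final matrix gives, for each (i, j), the minimum total weight of any directed path from i to j (possibly empty when i = j).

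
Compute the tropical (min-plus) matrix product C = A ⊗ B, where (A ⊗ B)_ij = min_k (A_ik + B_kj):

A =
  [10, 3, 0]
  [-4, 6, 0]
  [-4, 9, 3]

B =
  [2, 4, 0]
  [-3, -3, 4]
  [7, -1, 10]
A ⊗ B =
  [0, -1, 7]
  [-2, -1, -4]
  [-2, 0, -4]

Apply the min-plus product entry-by-entry:
  C[0][0] = min over k of (A[0][0] + B[0][0] = 10 + 2 = 12, A[0][1] + B[1][0] = 3 + -3 = 0, A[0][2] + B[2][0] = 0 + 7 = 7) = 0 (attained at k = 1)
  C[0][1] = min over k of (A[0][0] + B[0][1] = 10 + 4 = 14, A[0][1] + B[1][1] = 3 + -3 = 0, A[0][2] + B[2][1] = 0 + -1 = -1) = -1 (attained at k = 2)
  C[0][2] = min over k of (A[0][0] + B[0][2] = 10 + 0 = 10, A[0][1] + B[1][2] = 3 + 4 = 7, A[0][2] + B[2][2] = 0 + 10 = 10) = 7 (attained at k = 1)
  C[1][0] = min over k of (A[1][0] + B[0][0] = -4 + 2 = -2, A[1][1] + B[1][0] = 6 + -3 = 3, A[1][2] + B[2][0] = 0 + 7 = 7) = -2 (attained at k = 0)
  C[1][1] = min over k of (A[1][0] + B[0][1] = -4 + 4 = 0, A[1][1] + B[1][1] = 6 + -3 = 3, A[1][2] + B[2][1] = 0 + -1 = -1) = -1 (attained at k = 2)
  C[1][2] = min over k of (A[1][0] + B[0][2] = -4 + 0 = -4, A[1][1] + B[1][2] = 6 + 4 = 10, A[1][2] + B[2][2] = 0 + 10 = 10) = -4 (attained at k = 0)
  C[2][0] = min over k of (A[2][0] + B[0][0] = -4 + 2 = -2, A[2][1] + B[1][0] = 9 + -3 = 6, A[2][2] + B[2][0] = 3 + 7 = 10) = -2 (attained at k = 0)
  C[2][1] = min over k of (A[2][0] + B[0][1] = -4 + 4 = 0, A[2][1] + B[1][1] = 9 + -3 = 6, A[2][2] + B[2][1] = 3 + -1 = 2) = 0 (attained at k = 0)
  C[2][2] = min over k of (A[2][0] + B[0][2] = -4 + 0 = -4, A[2][1] + B[1][2] = 9 + 4 = 13, A[2][2] + B[2][2] = 3 + 10 = 13) = -4 (attained at k = 0)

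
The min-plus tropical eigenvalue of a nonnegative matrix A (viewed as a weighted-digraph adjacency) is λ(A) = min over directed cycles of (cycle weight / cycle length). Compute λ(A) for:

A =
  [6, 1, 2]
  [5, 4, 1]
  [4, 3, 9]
λ(A) = 2

Enumerate directed cycles and compute their means (weight / length). Sample:
  cycle 0 → 0: weight = 6, length = 1, mean = 6/1 ≈ 6.000
  cycle 1 → 1: weight = 4, length = 1, mean = 4/1 ≈ 4.000
  cycle 2 → 2: weight = 9, length = 1, mean = 9/1 ≈ 9.000
  cycle 0 → 1 → 0: weight = 6, length = 2, mean = 6/2 ≈ 3.000
  cycle 0 → 2 → 0: weight = 6, length = 2, mean = 6/2 ≈ 3.000
  cycle 1 → 0 → 1: weight = 6, length = 2, mean = 6/2 ≈ 3.000
Minimum mean = 2.000, attained e.g. along the cycle 1 → 2 → 1 with weight 4 and length 2. So λ(A) = 4/2 = 2.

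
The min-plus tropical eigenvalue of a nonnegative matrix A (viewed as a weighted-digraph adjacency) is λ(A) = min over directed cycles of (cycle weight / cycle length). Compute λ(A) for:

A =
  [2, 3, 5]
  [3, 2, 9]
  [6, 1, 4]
λ(A) = 2

Enumerate directed cycles and compute their means (weight / length). Sample:
  cycle 0 → 0: weight = 2, length = 1, mean = 2/1 ≈ 2.000
  cycle 1 → 1: weight = 2, length = 1, mean = 2/1 ≈ 2.000
  cycle 2 → 2: weight = 4, length = 1, mean = 4/1 ≈ 4.000
  cycle 0 → 1 → 0: weight = 6, length = 2, mean = 6/2 ≈ 3.000
  cycle 0 → 2 → 0: weight = 11, length = 2, mean = 11/2 ≈ 5.500
  cycle 1 → 0 → 1: weight = 6, length = 2, mean = 6/2 ≈ 3.000
Minimum mean = 2.000, attained e.g. along the cycle 0 → 0 with weight 2 and length 1. So λ(A) = 2/1 = 2.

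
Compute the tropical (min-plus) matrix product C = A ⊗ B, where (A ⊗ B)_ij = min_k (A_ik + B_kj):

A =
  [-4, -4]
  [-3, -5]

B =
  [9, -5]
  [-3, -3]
A ⊗ B =
  [-7, -9]
  [-8, -8]

Apply the min-plus product entry-by-entry:
  C[0][0] = min over k of (A[0][0] + B[0][0] = -4 + 9 = 5, A[0][1] + B[1][0] = -4 + -3 = -7) = -7 (attained at k = 1)
  C[0][1] = min over k of (A[0][0] + B[0][1] = -4 + -5 = -9, A[0][1] + B[1][1] = -4 + -3 = -7) = -9 (attained at k = 0)
  C[1][0] = min over k of (A[1][0] + B[0][0] = -3 + 9 = 6, A[1][1] + B[1][0] = -5 + -3 = -8) = -8 (attained at k = 1)
  C[1][1] = min over k of (A[1][0] + B[0][1] = -3 + -5 = -8, A[1][1] + B[1][1] = -5 + -3 = -8) = -8 (attained at k = 0)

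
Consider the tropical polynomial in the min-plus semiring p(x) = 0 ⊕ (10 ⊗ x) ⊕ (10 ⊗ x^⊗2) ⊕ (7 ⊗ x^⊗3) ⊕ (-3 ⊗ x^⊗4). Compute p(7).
p(7) = 0

A tropical monomial a ⊗ x^⊗i evaluates to a + i · x. Evaluating each term at x = 7:
  Term 0 contributes 0 + 0 · 7 = 0
  Term 1 contributes 10 + 1 · 7 = 17
  Term 2 contributes 10 + 2 · 7 = 24
  Term 3 contributes 7 + 3 · 7 = 28
  Term 4 contributes -3 + 4 · 7 = 25
p(7) = ⊕ of these = min[0, 17, 24, 28, 25] = 0.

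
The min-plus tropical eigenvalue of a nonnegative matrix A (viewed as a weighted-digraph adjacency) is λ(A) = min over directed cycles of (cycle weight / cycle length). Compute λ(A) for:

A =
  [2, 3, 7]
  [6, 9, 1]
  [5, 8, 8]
λ(A) = 2

Enumerate directed cycles and compute their means (weight / length). Sample:
  cycle 0 → 0: weight = 2, length = 1, mean = 2/1 ≈ 2.000
  cycle 1 → 1: weight = 9, length = 1, mean = 9/1 ≈ 9.000
  cycle 2 → 2: weight = 8, length = 1, mean = 8/1 ≈ 8.000
  cycle 0 → 1 → 0: weight = 9, length = 2, mean = 9/2 ≈ 4.500
  cycle 0 → 2 → 0: weight = 12, length = 2, mean = 12/2 ≈ 6.000
  cycle 1 → 0 → 1: weight = 9, length = 2, mean = 9/2 ≈ 4.500
Minimum mean = 2.000, attained e.g. along the cycle 0 → 0 with weight 2 and length 1. So λ(A) = 2/1 = 2.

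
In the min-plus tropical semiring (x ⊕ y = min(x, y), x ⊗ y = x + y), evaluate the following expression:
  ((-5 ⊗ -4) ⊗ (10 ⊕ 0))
((-5 ⊗ -4) ⊗ (10 ⊕ 0)) = -9

Expand innermost to outermost. Recall ⊕ takes the minimum of its arguments and ⊗ takes their sum. Working out the expression ((-5 ⊗ -4) ⊗ (10 ⊕ 0)) gives -9.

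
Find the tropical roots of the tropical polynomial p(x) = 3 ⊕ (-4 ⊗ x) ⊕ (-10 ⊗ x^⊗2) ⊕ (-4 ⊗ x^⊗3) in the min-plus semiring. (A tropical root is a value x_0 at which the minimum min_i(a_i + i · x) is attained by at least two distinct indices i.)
Roots: {-6, 6, 7}

Each tropical root is a break point of the lower envelope of the lines y = a_i + i · x (there are 4 lines, with slopes 0, 1, ..., 3). Only the lines that attain the minimum somewhere contribute to roots; other lines are dominated. Here the surviving (envelope) indices are i = 3, i = 2, i = 1, i = 0.
Intersections between consecutive envelope lines give the roots: for adjacent envelope indices i < j the intersection is x = (a_i − a_j) / (j − i). Reading off the sorted break points: {-6, 6, 7}.
Verification: at each break x_0, at least two indices attain the minimum of min_i(a_i + i · x_0).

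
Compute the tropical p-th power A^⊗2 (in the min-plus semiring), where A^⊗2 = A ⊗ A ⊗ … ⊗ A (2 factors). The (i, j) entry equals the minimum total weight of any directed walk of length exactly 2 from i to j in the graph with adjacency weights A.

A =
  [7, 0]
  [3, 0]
A^⊗2 =
  [3, 0]
  [3, 0]

Each entry (A^⊗2)_ij equals the minimum over all length-2 walks i = v_0 → v_1 → … → v_2 = j of Σ_t A[v_t][v_{t+1}]. For example, for (i, j) = (0, 1) we minimise over 2 possible intermediate vertex sequences; the minimum is 0, attained along the walk 0 → 1 → 1.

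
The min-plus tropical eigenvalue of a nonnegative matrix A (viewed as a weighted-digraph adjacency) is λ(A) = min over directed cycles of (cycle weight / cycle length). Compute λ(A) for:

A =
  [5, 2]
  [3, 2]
λ(A) = 2

Enumerate directed cycles and compute their means (weight / length). Sample:
  cycle 0 → 0: weight = 5, length = 1, mean = 5/1 ≈ 5.000
  cycle 1 → 1: weight = 2, length = 1, mean = 2/1 ≈ 2.000
  cycle 0 → 1 → 0: weight = 5, length = 2, mean = 5/2 ≈ 2.500
  cycle 1 → 0 → 1: weight = 5, length = 2, mean = 5/2 ≈ 2.500
Minimum mean = 2.000, attained e.g. along the cycle 1 → 1 with weight 2 and length 1. So λ(A) = 2/1 = 2.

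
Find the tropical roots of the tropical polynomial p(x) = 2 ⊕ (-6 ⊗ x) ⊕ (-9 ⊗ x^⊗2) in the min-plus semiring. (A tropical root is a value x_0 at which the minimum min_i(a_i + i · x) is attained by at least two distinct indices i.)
Roots: {3, 8}

Each tropical root is a break point of the lower envelope of the lines y = a_i + i · x (there are 3 lines, with slopes 0, 1, ..., 2). Only the lines that attain the minimum somewhere contribute to roots; other lines are dominated. Here the surviving (envelope) indices are i = 2, i = 1, i = 0.
Intersections between consecutive envelope lines give the roots: for adjacent envelope indices i < j the intersection is x = (a_i − a_j) / (j − i). Reading off the sorted break points: {3, 8}.
Verification: at each break x_0, at least two indices attain the minimum of min_i(a_i + i · x_0).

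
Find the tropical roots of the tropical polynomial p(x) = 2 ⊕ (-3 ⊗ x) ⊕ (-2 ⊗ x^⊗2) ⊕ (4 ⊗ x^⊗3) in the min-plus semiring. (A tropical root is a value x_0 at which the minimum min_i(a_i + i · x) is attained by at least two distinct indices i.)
Roots: {-6, -1, 5}

Each tropical root is a break point of the lower envelope of the lines y = a_i + i · x (there are 4 lines, with slopes 0, 1, ..., 3). Only the lines that attain the minimum somewhere contribute to roots; other lines are dominated. Here the surviving (envelope) indices are i = 3, i = 2, i = 1, i = 0.
Intersections between consecutive envelope lines give the roots: for adjacent envelope indices i < j the intersection is x = (a_i − a_j) / (j − i). Reading off the sorted break points: {-6, -1, 5}.
Verification: at each break x_0, at least two indices attain the minimum of min_i(a_i + i · x_0).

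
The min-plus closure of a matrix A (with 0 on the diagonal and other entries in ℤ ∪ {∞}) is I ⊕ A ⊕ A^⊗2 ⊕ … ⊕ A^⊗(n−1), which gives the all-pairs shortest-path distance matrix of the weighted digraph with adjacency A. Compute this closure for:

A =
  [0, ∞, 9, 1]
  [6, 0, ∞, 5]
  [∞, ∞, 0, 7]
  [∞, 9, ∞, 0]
Closure =
  [0, 10, 9, 1]
  [6, 0, 15, 5]
  [22, 16, 0, 7]
  [15, 9, 24, 0]

This is the Floyd-Warshall all-pairs shortest-path computation. For each intermediate vertex k = 0, 1, …, 3, update dist[i][j] ← min(dist[i][j], dist[i][k] + dist[k][j]). The final matrix gives, for each (i, j), the minimum total weight of any directed path from i to j (possibly empty when i = j).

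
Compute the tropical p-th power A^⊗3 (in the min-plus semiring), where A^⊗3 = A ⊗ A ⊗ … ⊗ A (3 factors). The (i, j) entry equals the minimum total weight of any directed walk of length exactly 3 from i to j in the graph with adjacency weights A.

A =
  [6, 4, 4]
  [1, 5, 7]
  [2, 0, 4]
A^⊗3 =
  [5, 8, 9]
  [6, 5, 9]
  [5, 5, 5]

Each entry (A^⊗3)_ij equals the minimum over all length-3 walks i = v_0 → v_1 → … → v_3 = j of Σ_t A[v_t][v_{t+1}]. For example, for (i, j) = (0, 2) we minimise over 9 possible intermediate vertex sequences; the minimum is 9, attained along the walk 0 → 1 → 0 → 2.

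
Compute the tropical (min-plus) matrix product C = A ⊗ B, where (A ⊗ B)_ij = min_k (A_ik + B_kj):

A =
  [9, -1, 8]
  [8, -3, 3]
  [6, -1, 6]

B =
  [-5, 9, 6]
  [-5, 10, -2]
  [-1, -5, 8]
A ⊗ B =
  [-6, 3, -3]
  [-8, -2, -5]
  [-6, 1, -3]

Apply the min-plus product entry-by-entry:
  C[0][0] = min over k of (A[0][0] + B[0][0] = 9 + -5 = 4, A[0][1] + B[1][0] = -1 + -5 = -6, A[0][2] + B[2][0] = 8 + -1 = 7) = -6 (attained at k = 1)
  C[0][1] = min over k of (A[0][0] + B[0][1] = 9 + 9 = 18, A[0][1] + B[1][1] = -1 + 10 = 9, A[0][2] + B[2][1] = 8 + -5 = 3) = 3 (attained at k = 2)
  C[0][2] = min over k of (A[0][0] + B[0][2] = 9 + 6 = 15, A[0][1] + B[1][2] = -1 + -2 = -3, A[0][2] + B[2][2] = 8 + 8 = 16) = -3 (attained at k = 1)
  C[1][0] = min over k of (A[1][0] + B[0][0] = 8 + -5 = 3, A[1][1] + B[1][0] = -3 + -5 = -8, A[1][2] + B[2][0] = 3 + -1 = 2) = -8 (attained at k = 1)
  C[1][1] = min over k of (A[1][0] + B[0][1] = 8 + 9 = 17, A[1][1] + B[1][1] = -3 + 10 = 7, A[1][2] + B[2][1] = 3 + -5 = -2) = -2 (attained at k = 2)
  C[1][2] = min over k of (A[1][0] + B[0][2] = 8 + 6 = 14, A[1][1] + B[1][2] = -3 + -2 = -5, A[1][2] + B[2][2] = 3 + 8 = 11) = -5 (attained at k = 1)
  C[2][0] = min over k of (A[2][0] + B[0][0] = 6 + -5 = 1, A[2][1] + B[1][0] = -1 + -5 = -6, A[2][2] + B[2][0] = 6 + -1 = 5) = -6 (attained at k = 1)
  C[2][1] = min over k of (A[2][0] + B[0][1] = 6 + 9 = 15, A[2][1] + B[1][1] = -1 + 10 = 9, A[2][2] + B[2][1] = 6 + -5 = 1) = 1 (attained at k = 2)
  C[2][2] = min over k of (A[2][0] + B[0][2] = 6 + 6 = 12, A[2][1] + B[1][2] = -1 + -2 = -3, A[2][2] + B[2][2] = 6 + 8 = 14) = -3 (attained at k = 1)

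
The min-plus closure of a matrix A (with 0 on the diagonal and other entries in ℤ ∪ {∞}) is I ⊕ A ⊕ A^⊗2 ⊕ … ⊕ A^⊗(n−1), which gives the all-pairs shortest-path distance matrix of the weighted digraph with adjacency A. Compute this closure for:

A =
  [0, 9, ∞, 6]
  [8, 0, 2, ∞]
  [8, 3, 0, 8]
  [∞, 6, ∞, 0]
Closure =
  [0, 9, 11, 6]
  [8, 0, 2, 10]
  [8, 3, 0, 8]
  [14, 6, 8, 0]

This is the Floyd-Warshall all-pairs shortest-path computation. For each intermediate vertex k = 0, 1, …, 3, update dist[i][j] ← min(dist[i][j], dist[i][k] + dist[k][j]). The final matrix gives, for each (i, j), the minimum total weight of any directed path from i to j (possibly empty when i = j).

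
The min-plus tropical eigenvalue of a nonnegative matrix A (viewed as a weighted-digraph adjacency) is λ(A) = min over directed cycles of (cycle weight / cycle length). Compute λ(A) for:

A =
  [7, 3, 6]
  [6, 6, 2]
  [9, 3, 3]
λ(A) = 5/2

Enumerate directed cycles and compute their means (weight / length). Sample:
  cycle 0 → 0: weight = 7, length = 1, mean = 7/1 ≈ 7.000
  cycle 1 → 1: weight = 6, length = 1, mean = 6/1 ≈ 6.000
  cycle 2 → 2: weight = 3, length = 1, mean = 3/1 ≈ 3.000
  cycle 0 → 1 → 0: weight = 9, length = 2, mean = 9/2 ≈ 4.500
  cycle 0 → 2 → 0: weight = 15, length = 2, mean = 15/2 ≈ 7.500
  cycle 1 → 0 → 1: weight = 9, length = 2, mean = 9/2 ≈ 4.500
Minimum mean = 2.500, attained e.g. along the cycle 1 → 2 → 1 with weight 5 and length 2. So λ(A) = 5/2 = 5/2.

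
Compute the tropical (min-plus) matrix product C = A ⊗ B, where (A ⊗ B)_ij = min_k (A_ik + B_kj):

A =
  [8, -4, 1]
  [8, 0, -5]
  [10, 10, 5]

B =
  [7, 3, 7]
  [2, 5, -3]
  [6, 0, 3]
A ⊗ B =
  [-2, 1, -7]
  [1, -5, -3]
  [11, 5, 7]

Apply the min-plus product entry-by-entry:
  C[0][0] = min over k of (A[0][0] + B[0][0] = 8 + 7 = 15, A[0][1] + B[1][0] = -4 + 2 = -2, A[0][2] + B[2][0] = 1 + 6 = 7) = -2 (attained at k = 1)
  C[0][1] = min over k of (A[0][0] + B[0][1] = 8 + 3 = 11, A[0][1] + B[1][1] = -4 + 5 = 1, A[0][2] + B[2][1] = 1 + 0 = 1) = 1 (attained at k = 1)
  C[0][2] = min over k of (A[0][0] + B[0][2] = 8 + 7 = 15, A[0][1] + B[1][2] = -4 + -3 = -7, A[0][2] + B[2][2] = 1 + 3 = 4) = -7 (attained at k = 1)
  C[1][0] = min over k of (A[1][0] + B[0][0] = 8 + 7 = 15, A[1][1] + B[1][0] = 0 + 2 = 2, A[1][2] + B[2][0] = -5 + 6 = 1) = 1 (attained at k = 2)
  C[1][1] = min over k of (A[1][0] + B[0][1] = 8 + 3 = 11, A[1][1] + B[1][1] = 0 + 5 = 5, A[1][2] + B[2][1] = -5 + 0 = -5) = -5 (attained at k = 2)
  C[1][2] = min over k of (A[1][0] + B[0][2] = 8 + 7 = 15, A[1][1] + B[1][2] = 0 + -3 = -3, A[1][2] + B[2][2] = -5 + 3 = -2) = -3 (attained at k = 1)
  C[2][0] = min over k of (A[2][0] + B[0][0] = 10 + 7 = 17, A[2][1] + B[1][0] = 10 + 2 = 12, A[2][2] + B[2][0] = 5 + 6 = 11) = 11 (attained at k = 2)
  C[2][1] = min over k of (A[2][0] + B[0][1] = 10 + 3 = 13, A[2][1] + B[1][1] = 10 + 5 = 15, A[2][2] + B[2][1] = 5 + 0 = 5) = 5 (attained at k = 2)
  C[2][2] = min over k of (A[2][0] + B[0][2] = 10 + 7 = 17, A[2][1] + B[1][2] = 10 + -3 = 7, A[2][2] + B[2][2] = 5 + 3 = 8) = 7 (attained at k = 1)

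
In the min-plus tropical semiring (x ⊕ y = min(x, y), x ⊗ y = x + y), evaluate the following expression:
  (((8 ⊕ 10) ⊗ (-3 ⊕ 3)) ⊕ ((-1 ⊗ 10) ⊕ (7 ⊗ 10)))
(((8 ⊕ 10) ⊗ (-3 ⊕ 3)) ⊕ ((-1 ⊗ 10) ⊕ (7 ⊗ 10))) = 5

Expand innermost to outermost. Recall ⊕ takes the minimum of its arguments and ⊗ takes their sum. Working out the expression (((8 ⊕ 10) ⊗ (-3 ⊕ 3)) ⊕ ((-1 ⊗ 10) ⊕ (7 ⊗ 10))) gives 5.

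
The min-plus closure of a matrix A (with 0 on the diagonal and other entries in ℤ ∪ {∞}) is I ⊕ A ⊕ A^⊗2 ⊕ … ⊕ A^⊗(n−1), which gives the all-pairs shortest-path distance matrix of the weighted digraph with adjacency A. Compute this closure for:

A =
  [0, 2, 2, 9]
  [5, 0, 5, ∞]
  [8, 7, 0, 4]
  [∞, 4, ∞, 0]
Closure =
  [0, 2, 2, 6]
  [5, 0, 5, 9]
  [8, 7, 0, 4]
  [9, 4, 9, 0]

This is the Floyd-Warshall all-pairs shortest-path computation. For each intermediate vertex k = 0, 1, …, 3, update dist[i][j] ← min(dist[i][j], dist[i][k] + dist[k][j]). The final matrix gives, for each (i, j), the minimum total weight of any directed path from i to j (possibly empty when i = j).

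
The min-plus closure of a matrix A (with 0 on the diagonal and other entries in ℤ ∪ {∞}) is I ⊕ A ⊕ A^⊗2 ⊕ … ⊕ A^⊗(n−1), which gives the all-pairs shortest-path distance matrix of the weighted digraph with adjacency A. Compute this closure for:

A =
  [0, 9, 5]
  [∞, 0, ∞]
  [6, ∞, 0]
Closure =
  [0, 9, 5]
  [∞, 0, ∞]
  [6, 15, 0]

This is the Floyd-Warshall all-pairs shortest-path computation. For each intermediate vertex k = 0, 1, …, 2, update dist[i][j] ← min(dist[i][j], dist[i][k] + dist[k][j]). The final matrix gives, for each (i, j), the minimum total weight of any directed path from i to j (possibly empty when i = j).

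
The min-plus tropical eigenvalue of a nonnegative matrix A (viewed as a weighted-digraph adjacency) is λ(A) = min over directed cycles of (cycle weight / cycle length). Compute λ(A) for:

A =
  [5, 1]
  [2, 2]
λ(A) = 3/2

Enumerate directed cycles and compute their means (weight / length). Sample:
  cycle 0 → 0: weight = 5, length = 1, mean = 5/1 ≈ 5.000
  cycle 1 → 1: weight = 2, length = 1, mean = 2/1 ≈ 2.000
  cycle 0 → 1 → 0: weight = 3, length = 2, mean = 3/2 ≈ 1.500
  cycle 1 → 0 → 1: weight = 3, length = 2, mean = 3/2 ≈ 1.500
Minimum mean = 1.500, attained e.g. along the cycle 0 → 1 → 0 with weight 3 and length 2. So λ(A) = 3/2 = 3/2.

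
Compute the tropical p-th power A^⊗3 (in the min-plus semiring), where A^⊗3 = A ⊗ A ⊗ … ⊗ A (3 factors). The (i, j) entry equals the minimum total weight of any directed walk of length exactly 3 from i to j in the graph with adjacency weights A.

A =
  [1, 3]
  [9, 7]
A^⊗3 =
  [3, 5]
  [11, 13]

Each entry (A^⊗3)_ij equals the minimum over all length-3 walks i = v_0 → v_1 → … → v_3 = j of Σ_t A[v_t][v_{t+1}]. For example, for (i, j) = (0, 1) we minimise over 4 possible intermediate vertex sequences; the minimum is 5, attained along the walk 0 → 0 → 0 → 1.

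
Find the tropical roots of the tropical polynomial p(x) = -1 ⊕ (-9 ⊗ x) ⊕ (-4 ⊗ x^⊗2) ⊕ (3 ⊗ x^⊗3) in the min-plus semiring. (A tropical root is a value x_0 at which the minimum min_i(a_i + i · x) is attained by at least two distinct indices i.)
Roots: {-7, -5, 8}

Each tropical root is a break point of the lower envelope of the lines y = a_i + i · x (there are 4 lines, with slopes 0, 1, ..., 3). Only the lines that attain the minimum somewhere contribute to roots; other lines are dominated. Here the surviving (envelope) indices are i = 3, i = 2, i = 1, i = 0.
Intersections between consecutive envelope lines give the roots: for adjacent envelope indices i < j the intersection is x = (a_i − a_j) / (j − i). Reading off the sorted break points: {-7, -5, 8}.
Verification: at each break x_0, at least two indices attain the minimum of min_i(a_i + i · x_0).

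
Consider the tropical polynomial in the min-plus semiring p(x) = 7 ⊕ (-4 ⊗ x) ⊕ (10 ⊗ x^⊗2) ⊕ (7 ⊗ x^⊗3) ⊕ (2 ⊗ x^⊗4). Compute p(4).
p(4) = 0

A tropical monomial a ⊗ x^⊗i evaluates to a + i · x. Evaluating each term at x = 4:
  Term 0 contributes 7 + 0 · 4 = 7
  Term 1 contributes -4 + 1 · 4 = 0
  Term 2 contributes 10 + 2 · 4 = 18
  Term 3 contributes 7 + 3 · 4 = 19
  Term 4 contributes 2 + 4 · 4 = 18
p(4) = ⊕ of these = min[7, 0, 18, 19, 18] = 0.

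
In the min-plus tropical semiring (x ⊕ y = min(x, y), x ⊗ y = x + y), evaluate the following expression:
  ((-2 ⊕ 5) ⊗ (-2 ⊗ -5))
((-2 ⊕ 5) ⊗ (-2 ⊗ -5)) = -9

Expand innermost to outermost. Recall ⊕ takes the minimum of its arguments and ⊗ takes their sum. Working out the expression ((-2 ⊕ 5) ⊗ (-2 ⊗ -5)) gives -9.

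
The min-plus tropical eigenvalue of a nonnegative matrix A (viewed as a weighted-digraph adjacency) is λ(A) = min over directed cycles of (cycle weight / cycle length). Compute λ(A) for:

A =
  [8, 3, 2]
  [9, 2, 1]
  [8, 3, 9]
λ(A) = 2

Enumerate directed cycles and compute their means (weight / length). Sample:
  cycle 0 → 0: weight = 8, length = 1, mean = 8/1 ≈ 8.000
  cycle 1 → 1: weight = 2, length = 1, mean = 2/1 ≈ 2.000
  cycle 2 → 2: weight = 9, length = 1, mean = 9/1 ≈ 9.000
  cycle 0 → 1 → 0: weight = 12, length = 2, mean = 12/2 ≈ 6.000
  cycle 0 → 2 → 0: weight = 10, length = 2, mean = 10/2 ≈ 5.000
  cycle 1 → 0 → 1: weight = 12, length = 2, mean = 12/2 ≈ 6.000
Minimum mean = 2.000, attained e.g. along the cycle 1 → 1 with weight 2 and length 1. So λ(A) = 2/1 = 2.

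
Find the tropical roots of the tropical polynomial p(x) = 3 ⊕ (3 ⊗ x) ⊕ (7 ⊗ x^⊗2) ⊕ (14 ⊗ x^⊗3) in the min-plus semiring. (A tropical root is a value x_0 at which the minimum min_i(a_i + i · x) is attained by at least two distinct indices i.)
Roots: {-7, -4, 0}

Each tropical root is a break point of the lower envelope of the lines y = a_i + i · x (there are 4 lines, with slopes 0, 1, ..., 3). Only the lines that attain the minimum somewhere contribute to roots; other lines are dominated. Here the surviving (envelope) indices are i = 3, i = 2, i = 1, i = 0.
Intersections between consecutive envelope lines give the roots: for adjacent envelope indices i < j the intersection is x = (a_i − a_j) / (j − i). Reading off the sorted break points: {-7, -4, 0}.
Verification: at each break x_0, at least two indices attain the minimum of min_i(a_i + i · x_0).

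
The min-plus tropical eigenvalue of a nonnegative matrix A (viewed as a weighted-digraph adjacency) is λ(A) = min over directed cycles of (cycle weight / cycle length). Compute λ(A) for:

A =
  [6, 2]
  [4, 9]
λ(A) = 3

Enumerate directed cycles and compute their means (weight / length). Sample:
  cycle 0 → 0: weight = 6, length = 1, mean = 6/1 ≈ 6.000
  cycle 1 → 1: weight = 9, length = 1, mean = 9/1 ≈ 9.000
  cycle 0 → 1 → 0: weight = 6, length = 2, mean = 6/2 ≈ 3.000
  cycle 1 → 0 → 1: weight = 6, length = 2, mean = 6/2 ≈ 3.000
Minimum mean = 3.000, attained e.g. along the cycle 0 → 1 → 0 with weight 6 and length 2. So λ(A) = 6/2 = 3.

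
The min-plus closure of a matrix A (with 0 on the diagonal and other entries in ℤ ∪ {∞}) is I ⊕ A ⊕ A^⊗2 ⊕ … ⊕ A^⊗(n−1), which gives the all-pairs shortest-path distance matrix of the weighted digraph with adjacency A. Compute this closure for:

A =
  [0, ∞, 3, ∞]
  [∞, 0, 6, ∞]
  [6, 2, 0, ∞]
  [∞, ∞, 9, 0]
Closure =
  [0, 5, 3, ∞]
  [12, 0, 6, ∞]
  [6, 2, 0, ∞]
  [15, 11, 9, 0]

This is the Floyd-Warshall all-pairs shortest-path computation. For each intermediate vertex k = 0, 1, …, 3, update dist[i][j] ← min(dist[i][j], dist[i][k] + dist[k][j]). The final matrix gives, for each (i, j), the minimum total weight of any directed path from i to j (possibly empty when i = j).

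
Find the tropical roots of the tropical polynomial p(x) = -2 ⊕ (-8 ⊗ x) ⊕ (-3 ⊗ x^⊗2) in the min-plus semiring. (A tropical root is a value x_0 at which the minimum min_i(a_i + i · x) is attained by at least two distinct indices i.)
Roots: {-5, 6}

Each tropical root is a break point of the lower envelope of the lines y = a_i + i · x (there are 3 lines, with slopes 0, 1, ..., 2). Only the lines that attain the minimum somewhere contribute to roots; other lines are dominated. Here the surviving (envelope) indices are i = 2, i = 1, i = 0.
Intersections between consecutive envelope lines give the roots: for adjacent envelope indices i < j the intersection is x = (a_i − a_j) / (j − i). Reading off the sorted break points: {-5, 6}.
Verification: at each break x_0, at least two indices attain the minimum of min_i(a_i + i · x_0).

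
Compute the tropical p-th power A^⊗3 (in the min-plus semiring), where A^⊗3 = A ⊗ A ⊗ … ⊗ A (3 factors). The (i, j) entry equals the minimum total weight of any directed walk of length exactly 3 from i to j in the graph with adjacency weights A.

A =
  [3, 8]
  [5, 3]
A^⊗3 =
  [9, 14]
  [11, 9]

Each entry (A^⊗3)_ij equals the minimum over all length-3 walks i = v_0 → v_1 → … → v_3 = j of Σ_t A[v_t][v_{t+1}]. For example, for (i, j) = (0, 1) we minimise over 4 possible intermediate vertex sequences; the minimum is 14, attained along the walk 0 → 0 → 0 → 1.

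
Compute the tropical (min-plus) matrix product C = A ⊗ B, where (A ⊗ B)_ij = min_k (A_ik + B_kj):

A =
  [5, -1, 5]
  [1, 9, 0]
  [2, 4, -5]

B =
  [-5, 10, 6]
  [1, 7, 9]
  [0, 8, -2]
A ⊗ B =
  [0, 6, 3]
  [-4, 8, -2]
  [-5, 3, -7]

Apply the min-plus product entry-by-entry:
  C[0][0] = min over k of (A[0][0] + B[0][0] = 5 + -5 = 0, A[0][1] + B[1][0] = -1 + 1 = 0, A[0][2] + B[2][0] = 5 + 0 = 5) = 0 (attained at k = 0)
  C[0][1] = min over k of (A[0][0] + B[0][1] = 5 + 10 = 15, A[0][1] + B[1][1] = -1 + 7 = 6, A[0][2] + B[2][1] = 5 + 8 = 13) = 6 (attained at k = 1)
  C[0][2] = min over k of (A[0][0] + B[0][2] = 5 + 6 = 11, A[0][1] + B[1][2] = -1 + 9 = 8, A[0][2] + B[2][2] = 5 + -2 = 3) = 3 (attained at k = 2)
  C[1][0] = min over k of (A[1][0] + B[0][0] = 1 + -5 = -4, A[1][1] + B[1][0] = 9 + 1 = 10, A[1][2] + B[2][0] = 0 + 0 = 0) = -4 (attained at k = 0)
  C[1][1] = min over k of (A[1][0] + B[0][1] = 1 + 10 = 11, A[1][1] + B[1][1] = 9 + 7 = 16, A[1][2] + B[2][1] = 0 + 8 = 8) = 8 (attained at k = 2)
  C[1][2] = min over k of (A[1][0] + B[0][2] = 1 + 6 = 7, A[1][1] + B[1][2] = 9 + 9 = 18, A[1][2] + B[2][2] = 0 + -2 = -2) = -2 (attained at k = 2)
  C[2][0] = min over k of (A[2][0] + B[0][0] = 2 + -5 = -3, A[2][1] + B[1][0] = 4 + 1 = 5, A[2][2] + B[2][0] = -5 + 0 = -5) = -5 (attained at k = 2)
  C[2][1] = min over k of (A[2][0] + B[0][1] = 2 + 10 = 12, A[2][1] + B[1][1] = 4 + 7 = 11, A[2][2] + B[2][1] = -5 + 8 = 3) = 3 (attained at k = 2)
  C[2][2] = min over k of (A[2][0] + B[0][2] = 2 + 6 = 8, A[2][1] + B[1][2] = 4 + 9 = 13, A[2][2] + B[2][2] = -5 + -2 = -7) = -7 (attained at k = 2)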